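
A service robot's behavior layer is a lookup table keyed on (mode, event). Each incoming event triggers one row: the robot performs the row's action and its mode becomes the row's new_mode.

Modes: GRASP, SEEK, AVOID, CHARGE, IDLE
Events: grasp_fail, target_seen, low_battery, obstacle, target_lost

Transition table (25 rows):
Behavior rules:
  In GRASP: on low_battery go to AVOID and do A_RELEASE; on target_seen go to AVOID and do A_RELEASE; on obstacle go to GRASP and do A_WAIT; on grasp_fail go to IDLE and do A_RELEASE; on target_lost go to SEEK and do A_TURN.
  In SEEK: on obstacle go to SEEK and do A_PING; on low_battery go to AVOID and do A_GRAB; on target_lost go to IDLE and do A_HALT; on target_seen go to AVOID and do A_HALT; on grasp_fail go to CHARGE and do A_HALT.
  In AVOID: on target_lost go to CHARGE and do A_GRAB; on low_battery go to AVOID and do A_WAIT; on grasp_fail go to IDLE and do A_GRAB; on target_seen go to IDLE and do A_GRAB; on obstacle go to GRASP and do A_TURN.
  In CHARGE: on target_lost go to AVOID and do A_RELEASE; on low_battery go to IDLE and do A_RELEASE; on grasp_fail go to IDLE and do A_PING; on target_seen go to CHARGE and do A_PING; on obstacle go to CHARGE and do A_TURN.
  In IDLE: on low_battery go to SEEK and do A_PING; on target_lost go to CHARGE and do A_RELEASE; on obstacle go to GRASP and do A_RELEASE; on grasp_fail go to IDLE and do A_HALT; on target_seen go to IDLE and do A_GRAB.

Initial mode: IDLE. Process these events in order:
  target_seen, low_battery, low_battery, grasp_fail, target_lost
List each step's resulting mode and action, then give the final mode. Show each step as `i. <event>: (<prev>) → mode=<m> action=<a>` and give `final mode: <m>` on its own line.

1. target_seen: (IDLE) → mode=IDLE action=A_GRAB
2. low_battery: (IDLE) → mode=SEEK action=A_PING
3. low_battery: (SEEK) → mode=AVOID action=A_GRAB
4. grasp_fail: (AVOID) → mode=IDLE action=A_GRAB
5. target_lost: (IDLE) → mode=CHARGE action=A_RELEASE

final mode: CHARGE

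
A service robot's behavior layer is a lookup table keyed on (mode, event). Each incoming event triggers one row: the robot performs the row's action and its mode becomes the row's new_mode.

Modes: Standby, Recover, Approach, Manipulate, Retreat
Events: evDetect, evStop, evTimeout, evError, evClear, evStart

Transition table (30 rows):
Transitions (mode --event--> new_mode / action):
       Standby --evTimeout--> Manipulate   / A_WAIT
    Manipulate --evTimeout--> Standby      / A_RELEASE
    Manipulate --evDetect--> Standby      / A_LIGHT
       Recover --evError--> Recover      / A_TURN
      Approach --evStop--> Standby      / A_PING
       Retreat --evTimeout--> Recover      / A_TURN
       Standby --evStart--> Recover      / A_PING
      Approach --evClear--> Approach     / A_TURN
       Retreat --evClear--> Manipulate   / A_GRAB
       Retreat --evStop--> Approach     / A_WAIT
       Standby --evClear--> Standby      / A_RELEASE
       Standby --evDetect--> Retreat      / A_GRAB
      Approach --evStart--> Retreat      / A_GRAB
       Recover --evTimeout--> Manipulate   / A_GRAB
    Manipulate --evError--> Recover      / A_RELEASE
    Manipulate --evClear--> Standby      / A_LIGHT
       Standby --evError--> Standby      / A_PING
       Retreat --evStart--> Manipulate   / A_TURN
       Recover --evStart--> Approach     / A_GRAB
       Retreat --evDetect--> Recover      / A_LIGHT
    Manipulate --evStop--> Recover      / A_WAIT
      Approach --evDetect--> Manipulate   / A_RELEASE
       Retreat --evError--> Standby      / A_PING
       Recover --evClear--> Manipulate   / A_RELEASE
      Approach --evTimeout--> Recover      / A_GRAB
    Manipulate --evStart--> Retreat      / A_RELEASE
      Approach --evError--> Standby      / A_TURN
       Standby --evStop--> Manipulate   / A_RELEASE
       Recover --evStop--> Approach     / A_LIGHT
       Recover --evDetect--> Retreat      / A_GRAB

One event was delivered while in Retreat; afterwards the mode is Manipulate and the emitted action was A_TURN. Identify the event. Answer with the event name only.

evStart

try evDetect: (Retreat, evDetect) → (Recover, A_LIGHT)
try evStop: (Retreat, evStop) → (Approach, A_WAIT)
try evTimeout: (Retreat, evTimeout) → (Recover, A_TURN)
try evError: (Retreat, evError) → (Standby, A_PING)
try evClear: (Retreat, evClear) → (Manipulate, A_GRAB)
try evStart: (Retreat, evStart) → (Manipulate, A_TURN)  ← matches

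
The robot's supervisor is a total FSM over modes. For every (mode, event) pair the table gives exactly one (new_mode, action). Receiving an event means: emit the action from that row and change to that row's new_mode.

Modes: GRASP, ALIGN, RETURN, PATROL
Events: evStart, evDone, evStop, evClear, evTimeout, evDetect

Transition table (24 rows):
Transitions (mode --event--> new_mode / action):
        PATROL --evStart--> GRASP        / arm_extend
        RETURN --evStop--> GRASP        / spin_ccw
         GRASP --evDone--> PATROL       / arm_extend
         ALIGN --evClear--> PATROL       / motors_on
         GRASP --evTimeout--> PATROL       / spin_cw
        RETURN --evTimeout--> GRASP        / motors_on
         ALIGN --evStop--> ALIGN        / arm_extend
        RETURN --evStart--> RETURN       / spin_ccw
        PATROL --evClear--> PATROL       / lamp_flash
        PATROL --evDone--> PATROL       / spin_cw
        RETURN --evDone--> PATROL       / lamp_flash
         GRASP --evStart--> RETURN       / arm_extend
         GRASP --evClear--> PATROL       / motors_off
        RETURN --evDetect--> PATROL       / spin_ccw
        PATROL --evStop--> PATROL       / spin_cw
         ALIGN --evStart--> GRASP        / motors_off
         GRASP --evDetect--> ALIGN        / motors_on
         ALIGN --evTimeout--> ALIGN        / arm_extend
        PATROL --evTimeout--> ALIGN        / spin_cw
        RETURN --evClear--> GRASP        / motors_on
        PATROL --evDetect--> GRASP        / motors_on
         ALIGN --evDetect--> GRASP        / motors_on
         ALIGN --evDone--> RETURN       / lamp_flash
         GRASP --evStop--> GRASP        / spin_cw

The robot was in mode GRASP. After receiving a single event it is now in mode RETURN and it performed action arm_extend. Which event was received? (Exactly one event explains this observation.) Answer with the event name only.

try evStart: (GRASP, evStart) → (RETURN, arm_extend)  ← matches
try evDone: (GRASP, evDone) → (PATROL, arm_extend)
try evStop: (GRASP, evStop) → (GRASP, spin_cw)
try evClear: (GRASP, evClear) → (PATROL, motors_off)
try evTimeout: (GRASP, evTimeout) → (PATROL, spin_cw)
try evDetect: (GRASP, evDetect) → (ALIGN, motors_on)

evStart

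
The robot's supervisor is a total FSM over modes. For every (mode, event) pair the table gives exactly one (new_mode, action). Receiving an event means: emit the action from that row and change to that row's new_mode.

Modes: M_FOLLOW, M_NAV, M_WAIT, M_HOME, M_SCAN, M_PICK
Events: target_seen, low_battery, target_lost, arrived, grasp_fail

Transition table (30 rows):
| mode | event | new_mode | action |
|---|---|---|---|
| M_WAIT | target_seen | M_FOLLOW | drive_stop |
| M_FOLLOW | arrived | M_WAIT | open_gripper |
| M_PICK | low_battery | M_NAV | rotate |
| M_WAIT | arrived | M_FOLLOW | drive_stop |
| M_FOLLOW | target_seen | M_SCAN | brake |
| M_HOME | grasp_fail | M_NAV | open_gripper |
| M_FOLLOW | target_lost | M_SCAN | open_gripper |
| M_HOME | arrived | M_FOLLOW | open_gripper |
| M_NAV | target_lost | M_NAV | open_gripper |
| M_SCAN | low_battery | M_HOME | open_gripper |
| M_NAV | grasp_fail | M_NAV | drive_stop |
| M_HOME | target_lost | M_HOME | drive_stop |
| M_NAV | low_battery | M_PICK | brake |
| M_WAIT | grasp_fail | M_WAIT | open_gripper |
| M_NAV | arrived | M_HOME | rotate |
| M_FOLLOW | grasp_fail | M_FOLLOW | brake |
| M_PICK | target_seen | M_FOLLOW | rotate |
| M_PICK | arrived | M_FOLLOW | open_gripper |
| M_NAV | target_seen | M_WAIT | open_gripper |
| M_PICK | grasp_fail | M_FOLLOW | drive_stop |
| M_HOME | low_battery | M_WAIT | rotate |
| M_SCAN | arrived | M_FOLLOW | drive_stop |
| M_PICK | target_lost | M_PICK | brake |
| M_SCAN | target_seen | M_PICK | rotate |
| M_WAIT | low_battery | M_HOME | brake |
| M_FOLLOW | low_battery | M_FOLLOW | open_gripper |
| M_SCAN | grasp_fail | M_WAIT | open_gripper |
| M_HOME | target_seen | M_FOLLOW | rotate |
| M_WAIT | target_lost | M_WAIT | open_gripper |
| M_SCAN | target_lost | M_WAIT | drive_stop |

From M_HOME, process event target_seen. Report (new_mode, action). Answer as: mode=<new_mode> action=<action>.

current mode = M_HOME; filter table to that mode:
  (M_HOME, grasp_fail) → (M_NAV, open_gripper)
  (M_HOME, arrived) → (M_FOLLOW, open_gripper)
  (M_HOME, target_lost) → (M_HOME, drive_stop)
  (M_HOME, low_battery) → (M_WAIT, rotate)
  (M_HOME, target_seen) → (M_FOLLOW, rotate)  ← event matches
event = target_seen selects (M_FOLLOW, rotate)

mode=M_FOLLOW action=rotate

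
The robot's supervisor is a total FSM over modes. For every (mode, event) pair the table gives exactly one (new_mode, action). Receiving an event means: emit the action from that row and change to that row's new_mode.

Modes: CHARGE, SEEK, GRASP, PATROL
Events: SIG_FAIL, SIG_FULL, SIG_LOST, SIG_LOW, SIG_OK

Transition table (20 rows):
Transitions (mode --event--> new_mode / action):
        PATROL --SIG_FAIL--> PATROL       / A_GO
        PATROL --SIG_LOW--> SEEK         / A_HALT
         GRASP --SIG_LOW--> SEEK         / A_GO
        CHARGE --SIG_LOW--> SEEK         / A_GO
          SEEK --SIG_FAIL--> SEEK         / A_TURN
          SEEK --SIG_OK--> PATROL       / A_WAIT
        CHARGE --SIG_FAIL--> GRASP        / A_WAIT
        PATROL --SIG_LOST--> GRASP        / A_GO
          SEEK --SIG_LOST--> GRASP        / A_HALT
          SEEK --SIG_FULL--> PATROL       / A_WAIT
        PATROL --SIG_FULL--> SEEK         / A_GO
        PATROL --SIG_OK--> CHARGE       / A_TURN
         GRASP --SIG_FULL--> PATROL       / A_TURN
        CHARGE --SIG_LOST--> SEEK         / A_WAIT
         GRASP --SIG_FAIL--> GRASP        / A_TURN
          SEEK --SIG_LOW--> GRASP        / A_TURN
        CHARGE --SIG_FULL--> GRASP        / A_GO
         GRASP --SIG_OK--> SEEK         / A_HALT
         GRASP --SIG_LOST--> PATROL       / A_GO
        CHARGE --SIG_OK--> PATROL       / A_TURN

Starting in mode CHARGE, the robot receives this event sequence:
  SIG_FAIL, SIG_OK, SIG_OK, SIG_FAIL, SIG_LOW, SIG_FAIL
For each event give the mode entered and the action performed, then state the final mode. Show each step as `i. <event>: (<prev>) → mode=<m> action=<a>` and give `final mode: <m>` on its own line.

final mode: SEEK

1. SIG_FAIL: (CHARGE) → mode=GRASP action=A_WAIT
2. SIG_OK: (GRASP) → mode=SEEK action=A_HALT
3. SIG_OK: (SEEK) → mode=PATROL action=A_WAIT
4. SIG_FAIL: (PATROL) → mode=PATROL action=A_GO
5. SIG_LOW: (PATROL) → mode=SEEK action=A_HALT
6. SIG_FAIL: (SEEK) → mode=SEEK action=A_TURN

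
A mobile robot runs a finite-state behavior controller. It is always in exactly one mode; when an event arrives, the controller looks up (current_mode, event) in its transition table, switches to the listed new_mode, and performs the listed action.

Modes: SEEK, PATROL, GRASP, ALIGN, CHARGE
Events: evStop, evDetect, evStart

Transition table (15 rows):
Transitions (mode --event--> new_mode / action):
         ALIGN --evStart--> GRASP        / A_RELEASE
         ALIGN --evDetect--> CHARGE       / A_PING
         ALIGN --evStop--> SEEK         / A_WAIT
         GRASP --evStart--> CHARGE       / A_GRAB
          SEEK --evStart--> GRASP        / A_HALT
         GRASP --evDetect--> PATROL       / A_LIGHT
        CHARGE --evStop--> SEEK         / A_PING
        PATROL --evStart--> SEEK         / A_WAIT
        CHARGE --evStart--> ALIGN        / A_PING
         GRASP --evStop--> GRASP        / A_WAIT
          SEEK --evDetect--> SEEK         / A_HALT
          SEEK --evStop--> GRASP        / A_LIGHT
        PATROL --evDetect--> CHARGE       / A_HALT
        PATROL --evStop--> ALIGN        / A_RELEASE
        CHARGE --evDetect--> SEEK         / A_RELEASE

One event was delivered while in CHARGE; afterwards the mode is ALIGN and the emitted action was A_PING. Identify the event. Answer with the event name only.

try evStop: (CHARGE, evStop) → (SEEK, A_PING)
try evDetect: (CHARGE, evDetect) → (SEEK, A_RELEASE)
try evStart: (CHARGE, evStart) → (ALIGN, A_PING)  ← matches

evStart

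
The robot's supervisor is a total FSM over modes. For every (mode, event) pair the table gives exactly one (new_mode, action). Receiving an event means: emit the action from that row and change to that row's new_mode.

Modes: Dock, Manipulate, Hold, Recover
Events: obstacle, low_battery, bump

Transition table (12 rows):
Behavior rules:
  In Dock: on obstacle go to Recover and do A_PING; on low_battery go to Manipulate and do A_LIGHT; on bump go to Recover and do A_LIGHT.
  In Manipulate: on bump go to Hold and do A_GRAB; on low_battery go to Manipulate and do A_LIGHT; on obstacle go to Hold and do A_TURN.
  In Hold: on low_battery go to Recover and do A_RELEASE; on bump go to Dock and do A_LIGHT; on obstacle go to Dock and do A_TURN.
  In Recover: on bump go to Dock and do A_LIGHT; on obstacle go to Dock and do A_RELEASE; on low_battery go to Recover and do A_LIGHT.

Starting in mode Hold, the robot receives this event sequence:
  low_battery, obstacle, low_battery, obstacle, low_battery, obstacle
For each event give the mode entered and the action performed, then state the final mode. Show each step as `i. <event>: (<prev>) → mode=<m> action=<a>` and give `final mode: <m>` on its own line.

1. low_battery: (Hold) → mode=Recover action=A_RELEASE
2. obstacle: (Recover) → mode=Dock action=A_RELEASE
3. low_battery: (Dock) → mode=Manipulate action=A_LIGHT
4. obstacle: (Manipulate) → mode=Hold action=A_TURN
5. low_battery: (Hold) → mode=Recover action=A_RELEASE
6. obstacle: (Recover) → mode=Dock action=A_RELEASE

final mode: Dock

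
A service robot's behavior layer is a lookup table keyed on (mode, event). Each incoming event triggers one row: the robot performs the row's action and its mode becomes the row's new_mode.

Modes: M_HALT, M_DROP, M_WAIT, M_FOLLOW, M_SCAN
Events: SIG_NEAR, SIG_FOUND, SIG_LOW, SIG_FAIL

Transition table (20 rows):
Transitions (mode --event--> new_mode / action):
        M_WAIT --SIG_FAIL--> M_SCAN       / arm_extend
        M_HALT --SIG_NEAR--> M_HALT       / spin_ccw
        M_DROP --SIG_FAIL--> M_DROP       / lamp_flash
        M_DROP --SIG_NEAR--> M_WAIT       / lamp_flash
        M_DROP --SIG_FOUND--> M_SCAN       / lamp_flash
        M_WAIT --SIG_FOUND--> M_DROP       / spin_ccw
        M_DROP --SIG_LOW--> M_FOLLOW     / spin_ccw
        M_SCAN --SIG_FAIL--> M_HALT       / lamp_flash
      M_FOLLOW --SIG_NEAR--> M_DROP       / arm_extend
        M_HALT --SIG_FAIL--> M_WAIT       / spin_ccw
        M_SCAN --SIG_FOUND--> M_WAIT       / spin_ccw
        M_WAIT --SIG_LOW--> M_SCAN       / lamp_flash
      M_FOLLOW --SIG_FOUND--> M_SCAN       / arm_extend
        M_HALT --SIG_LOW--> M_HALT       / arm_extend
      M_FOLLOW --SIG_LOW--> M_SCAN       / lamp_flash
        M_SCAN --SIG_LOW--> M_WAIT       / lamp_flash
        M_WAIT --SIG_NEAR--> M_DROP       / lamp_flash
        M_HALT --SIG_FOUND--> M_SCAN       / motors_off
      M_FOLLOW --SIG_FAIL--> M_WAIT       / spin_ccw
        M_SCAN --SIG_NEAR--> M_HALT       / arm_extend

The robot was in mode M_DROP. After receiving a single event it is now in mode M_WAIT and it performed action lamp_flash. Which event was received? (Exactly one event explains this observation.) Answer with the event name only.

try SIG_NEAR: (M_DROP, SIG_NEAR) → (M_WAIT, lamp_flash)  ← matches
try SIG_FOUND: (M_DROP, SIG_FOUND) → (M_SCAN, lamp_flash)
try SIG_LOW: (M_DROP, SIG_LOW) → (M_FOLLOW, spin_ccw)
try SIG_FAIL: (M_DROP, SIG_FAIL) → (M_DROP, lamp_flash)

SIG_NEAR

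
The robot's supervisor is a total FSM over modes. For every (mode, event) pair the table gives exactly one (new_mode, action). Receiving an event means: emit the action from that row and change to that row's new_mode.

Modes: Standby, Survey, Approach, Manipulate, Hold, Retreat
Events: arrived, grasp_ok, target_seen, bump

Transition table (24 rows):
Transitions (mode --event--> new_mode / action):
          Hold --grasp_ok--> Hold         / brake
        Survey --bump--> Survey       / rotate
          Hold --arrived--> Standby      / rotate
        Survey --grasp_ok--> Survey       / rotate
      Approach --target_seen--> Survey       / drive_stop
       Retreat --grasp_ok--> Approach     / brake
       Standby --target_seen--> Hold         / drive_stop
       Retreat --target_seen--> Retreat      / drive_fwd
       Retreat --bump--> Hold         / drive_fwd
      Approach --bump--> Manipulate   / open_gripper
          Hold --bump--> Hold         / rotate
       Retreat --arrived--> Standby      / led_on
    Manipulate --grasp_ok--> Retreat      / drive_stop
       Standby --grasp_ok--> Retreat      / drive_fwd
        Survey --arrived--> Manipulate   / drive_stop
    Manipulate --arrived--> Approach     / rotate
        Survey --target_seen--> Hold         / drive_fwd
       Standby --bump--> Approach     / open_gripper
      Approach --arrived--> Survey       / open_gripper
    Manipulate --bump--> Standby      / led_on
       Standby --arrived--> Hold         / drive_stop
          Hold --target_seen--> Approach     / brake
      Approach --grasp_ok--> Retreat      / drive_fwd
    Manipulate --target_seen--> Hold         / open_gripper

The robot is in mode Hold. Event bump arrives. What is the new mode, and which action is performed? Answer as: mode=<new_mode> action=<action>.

current mode = Hold; filter table to that mode:
  (Hold, grasp_ok) → (Hold, brake)
  (Hold, arrived) → (Standby, rotate)
  (Hold, bump) → (Hold, rotate)  ← event matches
  (Hold, target_seen) → (Approach, brake)
event = bump selects (Hold, rotate)

mode=Hold action=rotate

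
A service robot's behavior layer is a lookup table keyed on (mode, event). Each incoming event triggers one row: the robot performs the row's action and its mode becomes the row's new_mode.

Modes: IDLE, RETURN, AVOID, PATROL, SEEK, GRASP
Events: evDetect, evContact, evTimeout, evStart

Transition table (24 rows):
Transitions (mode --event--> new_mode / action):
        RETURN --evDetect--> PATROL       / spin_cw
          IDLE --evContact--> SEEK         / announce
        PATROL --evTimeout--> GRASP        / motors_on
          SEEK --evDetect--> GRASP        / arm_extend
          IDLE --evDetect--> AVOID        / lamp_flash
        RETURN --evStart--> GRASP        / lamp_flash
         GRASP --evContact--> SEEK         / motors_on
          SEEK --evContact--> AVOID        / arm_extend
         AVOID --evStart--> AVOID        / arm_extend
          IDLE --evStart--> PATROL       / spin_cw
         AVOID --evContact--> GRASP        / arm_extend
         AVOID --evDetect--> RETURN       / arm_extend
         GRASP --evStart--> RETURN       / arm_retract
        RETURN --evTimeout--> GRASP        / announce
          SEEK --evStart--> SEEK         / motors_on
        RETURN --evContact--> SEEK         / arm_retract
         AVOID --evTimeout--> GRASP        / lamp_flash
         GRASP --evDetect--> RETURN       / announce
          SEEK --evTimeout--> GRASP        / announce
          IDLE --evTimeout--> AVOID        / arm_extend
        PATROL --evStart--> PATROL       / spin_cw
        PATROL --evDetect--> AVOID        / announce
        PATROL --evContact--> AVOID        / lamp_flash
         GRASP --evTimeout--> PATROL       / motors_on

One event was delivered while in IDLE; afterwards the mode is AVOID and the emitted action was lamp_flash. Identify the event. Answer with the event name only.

evDetect

try evDetect: (IDLE, evDetect) → (AVOID, lamp_flash)  ← matches
try evContact: (IDLE, evContact) → (SEEK, announce)
try evTimeout: (IDLE, evTimeout) → (AVOID, arm_extend)
try evStart: (IDLE, evStart) → (PATROL, spin_cw)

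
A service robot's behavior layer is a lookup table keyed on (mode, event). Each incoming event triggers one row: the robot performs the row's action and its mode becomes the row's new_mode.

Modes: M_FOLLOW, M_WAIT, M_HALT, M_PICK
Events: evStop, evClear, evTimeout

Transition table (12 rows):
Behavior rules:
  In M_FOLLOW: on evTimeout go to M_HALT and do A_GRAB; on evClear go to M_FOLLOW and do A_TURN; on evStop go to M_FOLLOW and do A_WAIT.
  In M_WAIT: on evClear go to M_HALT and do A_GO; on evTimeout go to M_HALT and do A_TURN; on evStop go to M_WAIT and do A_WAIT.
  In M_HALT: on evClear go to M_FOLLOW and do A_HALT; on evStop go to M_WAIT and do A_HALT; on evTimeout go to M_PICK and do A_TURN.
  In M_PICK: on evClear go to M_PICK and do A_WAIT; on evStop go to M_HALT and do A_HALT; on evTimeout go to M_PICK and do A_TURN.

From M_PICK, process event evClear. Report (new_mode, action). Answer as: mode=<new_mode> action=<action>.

current mode = M_PICK; filter table to that mode:
  (M_PICK, evClear) → (M_PICK, A_WAIT)  ← event matches
  (M_PICK, evStop) → (M_HALT, A_HALT)
  (M_PICK, evTimeout) → (M_PICK, A_TURN)
event = evClear selects (M_PICK, A_WAIT)

mode=M_PICK action=A_WAIT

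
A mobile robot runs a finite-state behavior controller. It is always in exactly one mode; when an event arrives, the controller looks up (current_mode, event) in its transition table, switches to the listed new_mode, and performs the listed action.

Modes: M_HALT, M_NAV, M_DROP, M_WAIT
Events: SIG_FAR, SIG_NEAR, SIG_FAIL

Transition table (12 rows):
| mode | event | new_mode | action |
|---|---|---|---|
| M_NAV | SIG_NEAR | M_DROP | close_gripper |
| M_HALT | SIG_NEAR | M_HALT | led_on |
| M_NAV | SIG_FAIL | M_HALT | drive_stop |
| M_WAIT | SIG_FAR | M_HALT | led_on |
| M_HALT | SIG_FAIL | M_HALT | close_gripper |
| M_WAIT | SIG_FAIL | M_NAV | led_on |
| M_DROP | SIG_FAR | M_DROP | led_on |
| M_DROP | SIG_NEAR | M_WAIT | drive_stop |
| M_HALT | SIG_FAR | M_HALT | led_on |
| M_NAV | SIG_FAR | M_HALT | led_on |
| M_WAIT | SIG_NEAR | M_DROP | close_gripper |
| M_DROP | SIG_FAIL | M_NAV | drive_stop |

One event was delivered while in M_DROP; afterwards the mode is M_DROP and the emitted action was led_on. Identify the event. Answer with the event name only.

SIG_FAR

try SIG_FAR: (M_DROP, SIG_FAR) → (M_DROP, led_on)  ← matches
try SIG_NEAR: (M_DROP, SIG_NEAR) → (M_WAIT, drive_stop)
try SIG_FAIL: (M_DROP, SIG_FAIL) → (M_NAV, drive_stop)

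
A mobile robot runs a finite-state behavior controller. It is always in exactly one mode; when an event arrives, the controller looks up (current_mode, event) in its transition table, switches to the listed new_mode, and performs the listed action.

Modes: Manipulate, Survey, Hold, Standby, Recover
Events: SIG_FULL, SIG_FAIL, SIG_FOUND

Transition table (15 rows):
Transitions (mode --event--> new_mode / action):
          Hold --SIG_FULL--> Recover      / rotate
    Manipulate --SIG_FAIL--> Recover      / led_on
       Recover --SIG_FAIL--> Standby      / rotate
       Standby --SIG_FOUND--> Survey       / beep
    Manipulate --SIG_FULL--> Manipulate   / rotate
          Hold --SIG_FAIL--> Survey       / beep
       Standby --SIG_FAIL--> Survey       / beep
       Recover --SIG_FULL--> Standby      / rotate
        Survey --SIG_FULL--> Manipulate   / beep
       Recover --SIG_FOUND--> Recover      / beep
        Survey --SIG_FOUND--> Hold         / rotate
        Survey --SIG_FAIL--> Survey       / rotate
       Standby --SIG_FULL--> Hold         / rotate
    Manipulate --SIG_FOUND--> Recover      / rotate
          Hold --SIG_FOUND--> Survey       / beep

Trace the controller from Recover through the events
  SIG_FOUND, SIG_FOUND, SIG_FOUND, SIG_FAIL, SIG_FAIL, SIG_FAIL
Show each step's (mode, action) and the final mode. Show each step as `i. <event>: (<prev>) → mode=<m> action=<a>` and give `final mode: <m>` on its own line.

final mode: Survey

1. SIG_FOUND: (Recover) → mode=Recover action=beep
2. SIG_FOUND: (Recover) → mode=Recover action=beep
3. SIG_FOUND: (Recover) → mode=Recover action=beep
4. SIG_FAIL: (Recover) → mode=Standby action=rotate
5. SIG_FAIL: (Standby) → mode=Survey action=beep
6. SIG_FAIL: (Survey) → mode=Survey action=rotate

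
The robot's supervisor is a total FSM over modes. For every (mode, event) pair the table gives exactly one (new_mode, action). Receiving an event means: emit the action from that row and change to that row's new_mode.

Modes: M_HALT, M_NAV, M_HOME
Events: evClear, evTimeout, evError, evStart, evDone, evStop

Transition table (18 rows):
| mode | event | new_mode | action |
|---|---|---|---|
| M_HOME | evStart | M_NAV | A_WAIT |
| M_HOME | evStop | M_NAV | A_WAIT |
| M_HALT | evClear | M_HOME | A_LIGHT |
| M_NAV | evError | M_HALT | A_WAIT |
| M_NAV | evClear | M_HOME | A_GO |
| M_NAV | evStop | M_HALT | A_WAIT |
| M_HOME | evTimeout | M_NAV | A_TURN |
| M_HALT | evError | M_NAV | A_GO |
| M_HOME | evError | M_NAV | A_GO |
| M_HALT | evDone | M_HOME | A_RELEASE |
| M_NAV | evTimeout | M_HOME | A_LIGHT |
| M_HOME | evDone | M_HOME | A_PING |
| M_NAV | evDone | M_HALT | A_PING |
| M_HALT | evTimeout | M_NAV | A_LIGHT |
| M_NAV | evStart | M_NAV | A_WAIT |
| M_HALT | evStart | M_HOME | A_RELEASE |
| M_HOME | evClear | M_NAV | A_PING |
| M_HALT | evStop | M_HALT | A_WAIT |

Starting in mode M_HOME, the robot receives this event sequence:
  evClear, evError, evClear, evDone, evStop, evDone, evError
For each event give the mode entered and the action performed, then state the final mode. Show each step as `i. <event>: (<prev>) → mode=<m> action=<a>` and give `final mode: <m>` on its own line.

final mode: M_NAV

1. evClear: (M_HOME) → mode=M_NAV action=A_PING
2. evError: (M_NAV) → mode=M_HALT action=A_WAIT
3. evClear: (M_HALT) → mode=M_HOME action=A_LIGHT
4. evDone: (M_HOME) → mode=M_HOME action=A_PING
5. evStop: (M_HOME) → mode=M_NAV action=A_WAIT
6. evDone: (M_NAV) → mode=M_HALT action=A_PING
7. evError: (M_HALT) → mode=M_NAV action=A_GO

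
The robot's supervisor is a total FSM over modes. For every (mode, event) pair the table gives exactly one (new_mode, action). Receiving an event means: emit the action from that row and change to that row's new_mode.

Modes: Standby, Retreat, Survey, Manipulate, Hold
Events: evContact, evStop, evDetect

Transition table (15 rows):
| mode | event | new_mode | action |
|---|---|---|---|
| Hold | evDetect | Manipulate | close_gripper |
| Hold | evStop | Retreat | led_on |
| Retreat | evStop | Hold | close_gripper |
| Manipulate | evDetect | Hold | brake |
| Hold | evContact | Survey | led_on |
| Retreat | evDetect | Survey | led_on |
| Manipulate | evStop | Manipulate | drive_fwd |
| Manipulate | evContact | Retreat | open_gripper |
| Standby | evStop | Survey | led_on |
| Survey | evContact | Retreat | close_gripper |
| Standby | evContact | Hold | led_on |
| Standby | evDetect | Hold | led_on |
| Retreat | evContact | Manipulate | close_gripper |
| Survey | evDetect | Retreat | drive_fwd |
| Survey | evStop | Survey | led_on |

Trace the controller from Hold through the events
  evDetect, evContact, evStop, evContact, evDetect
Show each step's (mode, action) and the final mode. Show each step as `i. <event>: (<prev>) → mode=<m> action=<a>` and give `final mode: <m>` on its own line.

1. evDetect: (Hold) → mode=Manipulate action=close_gripper
2. evContact: (Manipulate) → mode=Retreat action=open_gripper
3. evStop: (Retreat) → mode=Hold action=close_gripper
4. evContact: (Hold) → mode=Survey action=led_on
5. evDetect: (Survey) → mode=Retreat action=drive_fwd

final mode: Retreat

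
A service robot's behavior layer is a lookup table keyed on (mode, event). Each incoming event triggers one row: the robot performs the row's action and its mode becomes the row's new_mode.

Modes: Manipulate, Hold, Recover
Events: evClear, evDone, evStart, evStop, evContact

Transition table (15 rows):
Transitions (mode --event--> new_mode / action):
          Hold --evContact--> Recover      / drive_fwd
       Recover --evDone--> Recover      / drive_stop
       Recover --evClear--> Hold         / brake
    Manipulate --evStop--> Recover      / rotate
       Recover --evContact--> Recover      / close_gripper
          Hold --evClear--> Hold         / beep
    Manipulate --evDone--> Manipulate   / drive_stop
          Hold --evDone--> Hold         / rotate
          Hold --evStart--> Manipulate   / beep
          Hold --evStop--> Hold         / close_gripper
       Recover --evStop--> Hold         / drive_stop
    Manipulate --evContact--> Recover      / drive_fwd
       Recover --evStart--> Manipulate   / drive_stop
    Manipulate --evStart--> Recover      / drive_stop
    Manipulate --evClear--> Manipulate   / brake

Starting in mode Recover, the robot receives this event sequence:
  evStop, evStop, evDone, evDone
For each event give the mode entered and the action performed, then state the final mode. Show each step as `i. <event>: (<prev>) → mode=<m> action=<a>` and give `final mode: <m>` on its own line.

1. evStop: (Recover) → mode=Hold action=drive_stop
2. evStop: (Hold) → mode=Hold action=close_gripper
3. evDone: (Hold) → mode=Hold action=rotate
4. evDone: (Hold) → mode=Hold action=rotate

final mode: Hold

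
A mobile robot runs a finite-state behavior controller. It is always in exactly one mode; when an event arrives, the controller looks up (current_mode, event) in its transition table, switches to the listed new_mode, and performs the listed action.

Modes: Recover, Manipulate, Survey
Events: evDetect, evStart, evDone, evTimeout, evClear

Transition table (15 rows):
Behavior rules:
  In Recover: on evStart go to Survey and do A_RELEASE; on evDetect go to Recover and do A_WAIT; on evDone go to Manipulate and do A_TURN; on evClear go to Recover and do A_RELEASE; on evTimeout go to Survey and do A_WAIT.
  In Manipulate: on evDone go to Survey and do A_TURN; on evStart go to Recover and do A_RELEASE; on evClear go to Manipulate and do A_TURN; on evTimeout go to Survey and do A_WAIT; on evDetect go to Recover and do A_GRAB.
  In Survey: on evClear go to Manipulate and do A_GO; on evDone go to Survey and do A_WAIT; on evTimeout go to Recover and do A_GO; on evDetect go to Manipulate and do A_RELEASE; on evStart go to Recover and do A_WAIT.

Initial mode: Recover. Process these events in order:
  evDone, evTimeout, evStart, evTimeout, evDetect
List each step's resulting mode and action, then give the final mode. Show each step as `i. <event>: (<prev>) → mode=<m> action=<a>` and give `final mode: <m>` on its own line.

final mode: Manipulate

1. evDone: (Recover) → mode=Manipulate action=A_TURN
2. evTimeout: (Manipulate) → mode=Survey action=A_WAIT
3. evStart: (Survey) → mode=Recover action=A_WAIT
4. evTimeout: (Recover) → mode=Survey action=A_WAIT
5. evDetect: (Survey) → mode=Manipulate action=A_RELEASE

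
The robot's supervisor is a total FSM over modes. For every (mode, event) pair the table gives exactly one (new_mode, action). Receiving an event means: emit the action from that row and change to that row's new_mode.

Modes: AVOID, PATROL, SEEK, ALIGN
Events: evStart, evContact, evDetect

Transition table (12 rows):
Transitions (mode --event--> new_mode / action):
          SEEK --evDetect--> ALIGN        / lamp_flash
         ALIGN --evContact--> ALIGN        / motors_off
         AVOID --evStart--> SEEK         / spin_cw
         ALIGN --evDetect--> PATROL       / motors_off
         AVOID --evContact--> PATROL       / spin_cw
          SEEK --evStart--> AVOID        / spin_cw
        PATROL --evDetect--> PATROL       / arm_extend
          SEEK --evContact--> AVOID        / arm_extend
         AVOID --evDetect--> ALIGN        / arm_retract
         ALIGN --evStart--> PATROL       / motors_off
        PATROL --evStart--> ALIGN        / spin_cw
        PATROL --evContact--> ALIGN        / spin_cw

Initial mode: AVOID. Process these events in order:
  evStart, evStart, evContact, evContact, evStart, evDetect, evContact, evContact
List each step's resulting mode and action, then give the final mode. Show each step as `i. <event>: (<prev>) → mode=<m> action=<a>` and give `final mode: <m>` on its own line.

1. evStart: (AVOID) → mode=SEEK action=spin_cw
2. evStart: (SEEK) → mode=AVOID action=spin_cw
3. evContact: (AVOID) → mode=PATROL action=spin_cw
4. evContact: (PATROL) → mode=ALIGN action=spin_cw
5. evStart: (ALIGN) → mode=PATROL action=motors_off
6. evDetect: (PATROL) → mode=PATROL action=arm_extend
7. evContact: (PATROL) → mode=ALIGN action=spin_cw
8. evContact: (ALIGN) → mode=ALIGN action=motors_off

final mode: ALIGN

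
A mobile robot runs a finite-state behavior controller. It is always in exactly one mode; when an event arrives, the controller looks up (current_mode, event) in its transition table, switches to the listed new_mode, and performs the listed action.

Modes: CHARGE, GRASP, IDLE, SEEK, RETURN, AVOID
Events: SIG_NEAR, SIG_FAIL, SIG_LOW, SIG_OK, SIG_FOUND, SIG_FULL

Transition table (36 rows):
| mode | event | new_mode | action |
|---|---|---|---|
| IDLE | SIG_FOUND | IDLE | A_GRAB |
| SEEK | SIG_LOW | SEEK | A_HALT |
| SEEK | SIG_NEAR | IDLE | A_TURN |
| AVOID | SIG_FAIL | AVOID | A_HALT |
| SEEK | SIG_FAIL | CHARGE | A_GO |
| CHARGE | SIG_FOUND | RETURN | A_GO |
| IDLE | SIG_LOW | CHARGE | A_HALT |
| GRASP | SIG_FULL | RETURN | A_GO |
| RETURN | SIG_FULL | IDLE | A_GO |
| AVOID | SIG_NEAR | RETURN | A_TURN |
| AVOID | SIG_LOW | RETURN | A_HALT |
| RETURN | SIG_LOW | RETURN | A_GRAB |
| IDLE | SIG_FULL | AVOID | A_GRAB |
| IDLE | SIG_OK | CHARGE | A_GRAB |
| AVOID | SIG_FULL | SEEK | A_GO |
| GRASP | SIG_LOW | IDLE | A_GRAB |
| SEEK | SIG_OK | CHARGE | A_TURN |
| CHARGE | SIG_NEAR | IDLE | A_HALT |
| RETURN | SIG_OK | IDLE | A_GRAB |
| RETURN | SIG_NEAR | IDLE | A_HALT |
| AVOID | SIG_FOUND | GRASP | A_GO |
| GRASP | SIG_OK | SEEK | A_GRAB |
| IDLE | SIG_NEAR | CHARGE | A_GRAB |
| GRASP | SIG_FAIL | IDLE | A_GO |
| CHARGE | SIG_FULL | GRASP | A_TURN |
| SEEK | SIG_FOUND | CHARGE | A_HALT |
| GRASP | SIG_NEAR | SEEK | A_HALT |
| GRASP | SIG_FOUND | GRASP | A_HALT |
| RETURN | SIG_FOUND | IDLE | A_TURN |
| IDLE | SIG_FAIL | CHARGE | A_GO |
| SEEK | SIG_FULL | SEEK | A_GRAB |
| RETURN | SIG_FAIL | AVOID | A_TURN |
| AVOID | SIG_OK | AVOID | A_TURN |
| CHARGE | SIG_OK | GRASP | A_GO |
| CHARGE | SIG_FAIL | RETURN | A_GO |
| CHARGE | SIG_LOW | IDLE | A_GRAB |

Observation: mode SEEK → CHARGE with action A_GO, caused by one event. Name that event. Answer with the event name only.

try SIG_NEAR: (SEEK, SIG_NEAR) → (IDLE, A_TURN)
try SIG_FAIL: (SEEK, SIG_FAIL) → (CHARGE, A_GO)  ← matches
try SIG_LOW: (SEEK, SIG_LOW) → (SEEK, A_HALT)
try SIG_OK: (SEEK, SIG_OK) → (CHARGE, A_TURN)
try SIG_FOUND: (SEEK, SIG_FOUND) → (CHARGE, A_HALT)
try SIG_FULL: (SEEK, SIG_FULL) → (SEEK, A_GRAB)

SIG_FAIL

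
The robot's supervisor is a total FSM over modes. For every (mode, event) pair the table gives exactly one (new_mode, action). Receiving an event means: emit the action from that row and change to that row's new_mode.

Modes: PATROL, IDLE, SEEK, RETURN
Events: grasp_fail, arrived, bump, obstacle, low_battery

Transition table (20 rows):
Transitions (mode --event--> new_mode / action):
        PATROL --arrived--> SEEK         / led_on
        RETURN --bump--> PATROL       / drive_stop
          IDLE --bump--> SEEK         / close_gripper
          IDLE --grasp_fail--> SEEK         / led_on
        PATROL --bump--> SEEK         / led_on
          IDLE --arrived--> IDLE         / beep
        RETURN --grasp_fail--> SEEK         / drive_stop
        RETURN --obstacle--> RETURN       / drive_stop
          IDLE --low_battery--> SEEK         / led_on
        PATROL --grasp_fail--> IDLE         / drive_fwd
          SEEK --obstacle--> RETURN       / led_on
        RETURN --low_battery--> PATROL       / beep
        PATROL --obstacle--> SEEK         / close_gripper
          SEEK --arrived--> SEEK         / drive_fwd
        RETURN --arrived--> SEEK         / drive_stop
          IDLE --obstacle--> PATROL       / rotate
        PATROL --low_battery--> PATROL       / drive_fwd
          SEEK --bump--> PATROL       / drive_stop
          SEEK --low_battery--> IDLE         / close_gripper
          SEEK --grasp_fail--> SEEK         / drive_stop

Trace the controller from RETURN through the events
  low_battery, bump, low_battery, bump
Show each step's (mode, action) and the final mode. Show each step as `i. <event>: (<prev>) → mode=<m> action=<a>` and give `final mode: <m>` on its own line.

final mode: SEEK

1. low_battery: (RETURN) → mode=PATROL action=beep
2. bump: (PATROL) → mode=SEEK action=led_on
3. low_battery: (SEEK) → mode=IDLE action=close_gripper
4. bump: (IDLE) → mode=SEEK action=close_gripper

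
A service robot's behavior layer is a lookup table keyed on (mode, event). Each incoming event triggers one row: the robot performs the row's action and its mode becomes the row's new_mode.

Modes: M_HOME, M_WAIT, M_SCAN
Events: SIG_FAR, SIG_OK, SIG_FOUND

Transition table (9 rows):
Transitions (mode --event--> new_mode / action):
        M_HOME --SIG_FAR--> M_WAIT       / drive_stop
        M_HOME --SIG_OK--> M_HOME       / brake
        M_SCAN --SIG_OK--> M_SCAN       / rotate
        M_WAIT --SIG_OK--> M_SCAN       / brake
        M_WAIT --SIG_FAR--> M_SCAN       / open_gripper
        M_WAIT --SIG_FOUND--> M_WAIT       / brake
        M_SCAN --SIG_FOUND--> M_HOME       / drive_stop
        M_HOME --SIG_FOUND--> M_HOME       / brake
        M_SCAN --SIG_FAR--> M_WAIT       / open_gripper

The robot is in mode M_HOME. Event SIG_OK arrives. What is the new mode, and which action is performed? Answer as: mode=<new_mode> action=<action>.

current mode = M_HOME; filter table to that mode:
  (M_HOME, SIG_FAR) → (M_WAIT, drive_stop)
  (M_HOME, SIG_OK) → (M_HOME, brake)  ← event matches
  (M_HOME, SIG_FOUND) → (M_HOME, brake)
event = SIG_OK selects (M_HOME, brake)

mode=M_HOME action=brake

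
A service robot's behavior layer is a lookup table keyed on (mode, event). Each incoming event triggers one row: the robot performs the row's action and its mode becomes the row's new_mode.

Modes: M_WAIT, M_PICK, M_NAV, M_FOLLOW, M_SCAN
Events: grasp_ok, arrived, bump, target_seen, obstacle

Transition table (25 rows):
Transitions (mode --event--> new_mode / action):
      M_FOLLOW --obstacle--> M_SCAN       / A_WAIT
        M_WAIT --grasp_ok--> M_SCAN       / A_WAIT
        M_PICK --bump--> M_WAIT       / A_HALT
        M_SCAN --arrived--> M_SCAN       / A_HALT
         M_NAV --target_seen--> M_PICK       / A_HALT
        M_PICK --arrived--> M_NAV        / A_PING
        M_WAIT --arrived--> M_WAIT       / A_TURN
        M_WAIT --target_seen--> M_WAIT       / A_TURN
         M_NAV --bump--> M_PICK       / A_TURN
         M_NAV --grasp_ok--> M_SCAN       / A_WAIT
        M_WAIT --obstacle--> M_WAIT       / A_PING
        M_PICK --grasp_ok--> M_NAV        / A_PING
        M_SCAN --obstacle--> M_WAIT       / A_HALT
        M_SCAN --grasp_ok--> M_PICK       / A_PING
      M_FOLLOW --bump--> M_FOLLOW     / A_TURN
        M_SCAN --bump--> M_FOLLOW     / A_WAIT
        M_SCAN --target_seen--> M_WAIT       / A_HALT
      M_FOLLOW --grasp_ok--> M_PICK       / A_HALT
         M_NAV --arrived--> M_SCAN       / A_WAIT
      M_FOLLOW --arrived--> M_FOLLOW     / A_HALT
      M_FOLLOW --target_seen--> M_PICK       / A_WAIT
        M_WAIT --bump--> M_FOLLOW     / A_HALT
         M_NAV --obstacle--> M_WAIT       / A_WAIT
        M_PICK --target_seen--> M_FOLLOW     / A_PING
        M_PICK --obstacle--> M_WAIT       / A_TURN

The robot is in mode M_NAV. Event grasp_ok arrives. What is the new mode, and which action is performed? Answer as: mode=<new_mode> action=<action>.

mode=M_SCAN action=A_WAIT

current mode = M_NAV; filter table to that mode:
  (M_NAV, target_seen) → (M_PICK, A_HALT)
  (M_NAV, bump) → (M_PICK, A_TURN)
  (M_NAV, grasp_ok) → (M_SCAN, A_WAIT)  ← event matches
  (M_NAV, arrived) → (M_SCAN, A_WAIT)
  (M_NAV, obstacle) → (M_WAIT, A_WAIT)
event = grasp_ok selects (M_SCAN, A_WAIT)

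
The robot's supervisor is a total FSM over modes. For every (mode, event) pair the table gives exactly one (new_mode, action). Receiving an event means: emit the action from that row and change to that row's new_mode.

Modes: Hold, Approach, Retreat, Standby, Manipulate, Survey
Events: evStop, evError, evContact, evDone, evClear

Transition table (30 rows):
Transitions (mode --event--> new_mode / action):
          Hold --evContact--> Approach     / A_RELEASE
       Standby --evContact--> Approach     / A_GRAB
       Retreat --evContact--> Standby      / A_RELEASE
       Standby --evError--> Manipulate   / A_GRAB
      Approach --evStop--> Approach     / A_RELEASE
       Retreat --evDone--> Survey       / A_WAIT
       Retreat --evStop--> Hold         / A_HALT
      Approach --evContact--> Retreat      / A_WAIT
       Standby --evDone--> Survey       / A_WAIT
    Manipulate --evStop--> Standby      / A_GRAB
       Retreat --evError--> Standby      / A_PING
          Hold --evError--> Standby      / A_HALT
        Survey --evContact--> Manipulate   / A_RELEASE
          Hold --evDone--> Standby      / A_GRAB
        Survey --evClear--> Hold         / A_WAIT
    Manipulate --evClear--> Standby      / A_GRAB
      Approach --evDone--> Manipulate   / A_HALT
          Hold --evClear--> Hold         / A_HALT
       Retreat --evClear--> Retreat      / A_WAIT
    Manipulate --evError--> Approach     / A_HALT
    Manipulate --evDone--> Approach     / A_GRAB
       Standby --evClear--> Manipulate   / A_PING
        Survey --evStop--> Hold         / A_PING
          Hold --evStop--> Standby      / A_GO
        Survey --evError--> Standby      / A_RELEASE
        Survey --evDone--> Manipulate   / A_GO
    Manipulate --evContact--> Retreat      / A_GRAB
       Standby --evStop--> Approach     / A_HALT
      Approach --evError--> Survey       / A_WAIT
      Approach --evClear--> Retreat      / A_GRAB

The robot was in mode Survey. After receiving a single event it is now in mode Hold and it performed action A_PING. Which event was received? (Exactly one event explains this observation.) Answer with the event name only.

try evStop: (Survey, evStop) → (Hold, A_PING)  ← matches
try evError: (Survey, evError) → (Standby, A_RELEASE)
try evContact: (Survey, evContact) → (Manipulate, A_RELEASE)
try evDone: (Survey, evDone) → (Manipulate, A_GO)
try evClear: (Survey, evClear) → (Hold, A_WAIT)

evStop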